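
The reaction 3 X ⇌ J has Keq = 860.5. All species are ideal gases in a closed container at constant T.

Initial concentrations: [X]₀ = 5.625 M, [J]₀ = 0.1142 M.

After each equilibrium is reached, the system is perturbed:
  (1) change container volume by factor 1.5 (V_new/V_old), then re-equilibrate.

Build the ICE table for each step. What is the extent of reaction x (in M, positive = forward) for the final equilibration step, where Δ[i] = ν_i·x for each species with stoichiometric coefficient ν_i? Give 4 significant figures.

Q₀ = 6.4165e-04 vs Keq = 860.5 ⇒ Q<K, forward
Step 1:
                   X          J
  init         5.625     0.1142
  Δ           -5.494      1.831
  eq          0.1312      1.945
  solve Keq expr → x = 1.831; check Q = 860.5
Then change container volume by factor 1.5 (V_new/V_old).
Step 2:
                   X          J
  init        0.0875      1.297
  Δ          0.02689  -0.008964
  eq          0.1144      1.288
  solve Keq expr → x = -0.008964; check Q = 860.5

x = -0.008964 M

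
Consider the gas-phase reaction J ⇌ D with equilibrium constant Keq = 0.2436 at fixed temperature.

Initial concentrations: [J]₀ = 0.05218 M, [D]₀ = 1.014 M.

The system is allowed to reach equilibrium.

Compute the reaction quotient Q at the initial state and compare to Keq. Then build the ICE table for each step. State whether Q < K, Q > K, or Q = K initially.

Q₀ = 19.43 vs Keq = 0.2436 ⇒ Q>K, reverse
Step 1:
                    J           D
  init        0.05218       1.014
  Δ            0.8052     -0.8052
  eq           0.8573      0.2088
  solve Keq expr → x = -0.8052; check Q = 0.2436

Q₀ = 19.43; Q > K (proceeds reverse)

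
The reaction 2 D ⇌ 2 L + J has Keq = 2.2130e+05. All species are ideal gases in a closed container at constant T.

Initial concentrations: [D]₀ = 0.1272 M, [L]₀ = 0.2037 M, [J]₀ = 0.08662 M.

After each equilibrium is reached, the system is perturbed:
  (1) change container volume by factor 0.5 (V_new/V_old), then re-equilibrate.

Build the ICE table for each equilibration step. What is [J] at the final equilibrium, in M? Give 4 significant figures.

[J]_eq = 0.3001 M

Q₀ = 0.2221 vs Keq = 2.2130e+05 ⇒ Q<K, forward
Step 1:
                    D           L           J
  Initial      0.1272      0.2037     0.08662
  Change      -0.1269      0.1269     0.06346
  Equil    2.7228e-04      0.3306      0.1501
  solve Keq expr → x = 0.06346; check Q = 2.2130e+05
Then change container volume by factor 0.5 (V_new/V_old).
Step 2:
                    D           L           J
  Initial  5.4456e-04      0.6613      0.3002
  Change   2.2516e-04 -2.2516e-04 -1.1258e-04
  Equil    7.6972e-04       0.661      0.3001
  solve Keq expr → x = -1.1258e-04; check Q = 2.2130e+05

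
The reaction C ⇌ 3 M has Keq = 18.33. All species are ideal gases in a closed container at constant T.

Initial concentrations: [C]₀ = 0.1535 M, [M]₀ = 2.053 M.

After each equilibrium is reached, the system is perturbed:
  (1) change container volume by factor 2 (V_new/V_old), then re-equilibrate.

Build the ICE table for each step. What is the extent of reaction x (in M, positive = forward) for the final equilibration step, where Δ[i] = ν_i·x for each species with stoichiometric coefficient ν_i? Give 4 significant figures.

Q₀ = 56.37 vs Keq = 18.33 ⇒ Q>K, reverse
Step 1:
                  C         M
  I          0.1535     2.053
  C          0.1164   -0.3491
  E          0.2699     1.704
  solve Keq expr → x = -0.1164; check Q = 18.33
Then change container volume by factor 2 (V_new/V_old).
Step 2:
                  C         M
  I          0.1349    0.8519
  C        -0.06974    0.2092
  E         0.06519     1.061
  solve Keq expr → x = 0.06974; check Q = 18.33

x = 0.06974 M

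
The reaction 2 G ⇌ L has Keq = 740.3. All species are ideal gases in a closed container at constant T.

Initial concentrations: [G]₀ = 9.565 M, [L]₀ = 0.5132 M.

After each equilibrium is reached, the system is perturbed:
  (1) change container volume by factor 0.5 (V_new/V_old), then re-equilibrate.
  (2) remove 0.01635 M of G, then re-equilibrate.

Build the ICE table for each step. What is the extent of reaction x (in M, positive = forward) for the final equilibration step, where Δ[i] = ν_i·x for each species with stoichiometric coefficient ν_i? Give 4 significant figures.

Q₀ = 0.005609 vs Keq = 740.3 ⇒ Q<K, forward
Step 1:
                    G           L
  Initial       9.565      0.5132
  Change       -9.481        4.74
  Equil       0.08424       5.254
  solve Keq expr → x = 4.74; check Q = 740.3
Then change container volume by factor 0.5 (V_new/V_old).
Step 2:
                    G           L
  Initial      0.1685       10.51
  Change     -0.04921      0.0246
  Equil        0.1193       10.53
  solve Keq expr → x = 0.0246; check Q = 740.3
Then remove 0.01635 M of G.
Step 3:
                    G           L
  Initial      0.1029       10.53
  Change       0.0163   -0.008152
  Equil        0.1192       10.52
  solve Keq expr → x = -0.008152; check Q = 740.3

x = -0.008152 M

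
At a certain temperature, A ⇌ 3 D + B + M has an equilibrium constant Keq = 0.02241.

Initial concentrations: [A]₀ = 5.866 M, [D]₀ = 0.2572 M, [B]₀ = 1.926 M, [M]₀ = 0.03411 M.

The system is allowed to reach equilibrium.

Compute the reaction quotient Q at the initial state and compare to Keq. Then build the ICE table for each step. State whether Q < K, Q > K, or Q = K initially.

Q₀ = 1.9055e-04; Q < K (proceeds forward)

Q₀ = 1.9055e-04 vs Keq = 0.02241 ⇒ Q<K, forward
Step 1:
                   A          D          B          M
  init         5.866     0.2572      1.926    0.03411
  Δ          -0.1472     0.4415     0.1472     0.1472
  eq           5.719     0.6987      2.073     0.1813
  solve Keq expr → x = 0.1472; check Q = 0.02241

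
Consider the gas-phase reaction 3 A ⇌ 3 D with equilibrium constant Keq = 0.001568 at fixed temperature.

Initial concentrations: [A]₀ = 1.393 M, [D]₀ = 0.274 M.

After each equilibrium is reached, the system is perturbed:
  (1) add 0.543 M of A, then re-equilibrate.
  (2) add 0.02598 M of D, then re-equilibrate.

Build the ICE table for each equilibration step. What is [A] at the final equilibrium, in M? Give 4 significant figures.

[A]_eq = 2.003 M

Q₀ = 0.00761 vs Keq = 0.001568 ⇒ Q>K, reverse
Step 1:
                    A           D
  Initial       1.393       0.274
  Change       0.1005     -0.1005
  Equil         1.493      0.1735
  solve Keq expr → x = -0.0335; check Q = 0.001568
Then add 0.543 M of A.
Step 2:
                    A           D
  Initial       2.036      0.1735
  Change     -0.05652     0.05652
  Equil          1.98        0.23
  solve Keq expr → x = 0.01884; check Q = 0.001568
Then add 0.02598 M of D.
Step 3:
                    A           D
  Initial        1.98       0.256
  Change      0.02328    -0.02328
  Equil         2.003      0.2327
  solve Keq expr → x = -0.007759; check Q = 0.001568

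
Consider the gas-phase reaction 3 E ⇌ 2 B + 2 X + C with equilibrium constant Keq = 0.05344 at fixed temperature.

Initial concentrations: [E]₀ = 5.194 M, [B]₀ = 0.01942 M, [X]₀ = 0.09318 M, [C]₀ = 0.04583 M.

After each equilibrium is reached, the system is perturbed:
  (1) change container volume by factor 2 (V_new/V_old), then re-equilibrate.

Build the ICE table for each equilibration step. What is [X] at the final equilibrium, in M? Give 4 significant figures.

[X]_eq = 0.8132 M

Q₀ = 1.0710e-09 vs Keq = 0.05344 ⇒ Q<K, forward
Step 1:
                    E           B           X           C
  I             5.194     0.01942     0.09318     0.04583
  C            -1.876        1.25        1.25      0.6252
  E             3.318        1.27       1.344       0.671
  solve Keq expr → x = 0.6252; check Q = 0.05344
Then change container volume by factor 2 (V_new/V_old).
Step 2:
                    E           B           X           C
  I             1.659      0.6349      0.6718      0.3355
  C           -0.2122      0.1415      0.1415     0.07073
  E             1.447      0.7763      0.8132      0.4062
  solve Keq expr → x = 0.07073; check Q = 0.05344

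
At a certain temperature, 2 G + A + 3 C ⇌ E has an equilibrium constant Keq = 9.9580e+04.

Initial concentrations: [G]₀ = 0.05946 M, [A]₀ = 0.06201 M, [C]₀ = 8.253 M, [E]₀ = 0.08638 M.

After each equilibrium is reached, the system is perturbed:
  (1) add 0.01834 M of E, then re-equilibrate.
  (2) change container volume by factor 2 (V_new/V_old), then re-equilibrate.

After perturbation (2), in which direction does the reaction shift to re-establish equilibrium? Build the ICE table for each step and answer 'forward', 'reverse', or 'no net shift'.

Q₀ = 0.7009 vs Keq = 9.9580e+04 ⇒ Q<K, forward
Step 1:
                  G         A         C         E
  init      0.05946   0.06201     8.253   0.08638
  Δ         -0.0592   -0.0296   -0.0888    0.0296
  eq      2.5699e-04   0.03241     8.164     0.116
  solve Keq expr → x = 0.0296; check Q = 9.9580e+04
Then add 0.01834 M of E.
Step 2:
                  G         A         C         E
  init    2.5699e-04   0.03241     8.164    0.1343
  Δ       1.9520e-05 9.7599e-06 2.9280e-05 -9.7599e-06
  eq      2.7651e-04   0.03242     8.164    0.1343
  solve Keq expr → x = -9.7599e-06; check Q = 9.9580e+04
Then change container volume by factor 2 (V_new/V_old).
Step 3:
                  G         A         C         E
  init    1.3825e-04   0.01621     4.082   0.06716
  Δ       6.3418e-04 3.1709e-04 9.5127e-04 -3.1709e-04
  eq      7.7244e-04   0.01653     4.083   0.06684
  solve Keq expr → x = -3.1709e-04; check Q = 9.9580e+04

Direction: reverse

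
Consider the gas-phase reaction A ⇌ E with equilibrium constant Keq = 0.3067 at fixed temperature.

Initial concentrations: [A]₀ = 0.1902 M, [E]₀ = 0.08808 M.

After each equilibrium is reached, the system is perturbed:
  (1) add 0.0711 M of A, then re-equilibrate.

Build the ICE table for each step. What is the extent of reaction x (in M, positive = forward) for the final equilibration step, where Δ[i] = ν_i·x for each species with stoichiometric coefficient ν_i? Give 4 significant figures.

x = 0.01669 M

Q₀ = 0.4631 vs Keq = 0.3067 ⇒ Q>K, reverse
Step 1:
                    A           E
  Initial      0.1902     0.08808
  Change      0.02276    -0.02276
  Equil         0.213     0.06532
  solve Keq expr → x = -0.02276; check Q = 0.3067
Then add 0.0711 M of A.
Step 2:
                    A           E
  Initial      0.2841     0.06532
  Change     -0.01669     0.01669
  Equil        0.2674       0.082
  solve Keq expr → x = 0.01669; check Q = 0.3067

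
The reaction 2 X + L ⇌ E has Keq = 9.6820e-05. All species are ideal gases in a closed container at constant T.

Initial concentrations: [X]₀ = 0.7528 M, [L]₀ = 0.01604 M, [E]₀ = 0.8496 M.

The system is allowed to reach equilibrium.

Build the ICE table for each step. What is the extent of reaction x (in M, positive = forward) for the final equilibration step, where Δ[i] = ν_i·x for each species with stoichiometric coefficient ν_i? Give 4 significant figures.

x = -0.8491 M

Q₀ = 93.47 vs Keq = 9.6820e-05 ⇒ Q>K, reverse
Step 1:
                  X         L         E
  Initial    0.7528   0.01604    0.8496
  Change      1.698    0.8491   -0.8491
  Equil       2.451    0.8651 5.0319e-04
  solve Keq expr → x = -0.8491; check Q = 9.6820e-05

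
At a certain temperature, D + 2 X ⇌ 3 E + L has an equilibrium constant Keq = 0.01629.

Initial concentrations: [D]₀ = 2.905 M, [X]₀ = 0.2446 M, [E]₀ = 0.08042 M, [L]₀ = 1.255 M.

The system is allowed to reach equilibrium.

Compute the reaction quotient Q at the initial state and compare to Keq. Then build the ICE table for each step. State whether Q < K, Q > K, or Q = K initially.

Q₀ = 0.003756; Q < K (proceeds forward)

Q₀ = 0.003756 vs Keq = 0.01629 ⇒ Q<K, forward
Step 1:
                    D           X           E           L
  I             2.905      0.2446     0.08042       1.255
  C          -0.01344    -0.02688     0.04032     0.01344
  E             2.892      0.2177      0.1207       1.268
  solve Keq expr → x = 0.01344; check Q = 0.01629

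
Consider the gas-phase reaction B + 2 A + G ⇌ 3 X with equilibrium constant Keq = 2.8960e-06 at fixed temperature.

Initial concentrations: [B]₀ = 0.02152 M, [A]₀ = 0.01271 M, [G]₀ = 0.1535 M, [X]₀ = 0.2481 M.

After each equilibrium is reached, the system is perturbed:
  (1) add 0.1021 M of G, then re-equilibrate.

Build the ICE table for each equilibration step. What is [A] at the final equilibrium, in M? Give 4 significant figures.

[A]_eq = 0.1771 M

Q₀ = 2.8618e+04 vs Keq = 2.8960e-06 ⇒ Q>K, reverse
Step 1:
                  B         A         G         X
  I         0.02152   0.01271    0.1535    0.2481
  C         0.08226    0.1645   0.08226   -0.2468
  E          0.1038    0.1772    0.2358  0.001306
  solve Keq expr → x = -0.08226; check Q = 2.8960e-06
Then add 0.1021 M of G.
Step 2:
                  B         A         G         X
  I          0.1038    0.1772    0.3379  0.001306
  C       -5.5143e-05 -1.1029e-04 -5.5143e-05 1.6543e-04
  E          0.1037    0.1771    0.3378  0.001471
  solve Keq expr → x = 5.5143e-05; check Q = 2.8960e-06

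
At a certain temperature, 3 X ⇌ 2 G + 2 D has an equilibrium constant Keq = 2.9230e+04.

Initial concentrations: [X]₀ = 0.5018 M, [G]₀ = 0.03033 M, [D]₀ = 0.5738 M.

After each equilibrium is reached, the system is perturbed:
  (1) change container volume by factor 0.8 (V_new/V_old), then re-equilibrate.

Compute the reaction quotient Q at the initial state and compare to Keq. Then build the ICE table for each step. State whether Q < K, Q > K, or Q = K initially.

Q₀ = 0.002397 vs Keq = 2.9230e+04 ⇒ Q<K, forward
Step 1:
                   X          G          D
  Initial     0.5018    0.03033     0.5738
  Change     -0.4867     0.3244     0.3244
  Equil      0.01515     0.3548     0.8982
  solve Keq expr → x = 0.1622; check Q = 2.9230e+04
Then change container volume by factor 0.8 (V_new/V_old).
Step 2:
                   X          G          D
  Initial    0.01893     0.4435      1.123
  Change    0.001421 -9.4756e-04 -9.4756e-04
  Equil      0.02035     0.4425      1.122
  solve Keq expr → x = -4.7378e-04; check Q = 2.9230e+04

Q₀ = 0.002397; Q < K (proceeds forward)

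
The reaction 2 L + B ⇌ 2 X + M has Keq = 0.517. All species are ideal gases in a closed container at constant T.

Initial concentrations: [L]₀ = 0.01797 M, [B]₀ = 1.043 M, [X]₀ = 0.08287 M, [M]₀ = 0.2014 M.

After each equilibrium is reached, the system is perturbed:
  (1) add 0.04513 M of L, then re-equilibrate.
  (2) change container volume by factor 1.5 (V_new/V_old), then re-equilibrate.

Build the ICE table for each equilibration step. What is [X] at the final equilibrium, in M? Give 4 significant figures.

[X]_eq = 0.06015 M

Q₀ = 4.107 vs Keq = 0.517 ⇒ Q>K, reverse
Step 1:
                   L          B          X          M
  Initial    0.01797      1.043    0.08287     0.2014
  Change     0.01958    0.00979   -0.01958   -0.00979
  Equil      0.03755      1.053    0.06329     0.1916
  solve Keq expr → x = -0.00979; check Q = 0.517
Then add 0.04513 M of L.
Step 2:
                   L          B          X          M
  Initial    0.08268      1.053    0.06329     0.1916
  Change    -0.02694   -0.01347    0.02694    0.01347
  Equil      0.05574      1.039    0.09023     0.2051
  solve Keq expr → x = 0.01347; check Q = 0.517
Then change container volume by factor 1.5 (V_new/V_old).
Step 3:
                   L          B          X          M
  Initial    0.03716     0.6929    0.06015     0.1367
  Change           0          0          0          0
  Equil      0.03716     0.6929    0.06015     0.1367
  solve Keq expr → x = 0; check Q = 0.517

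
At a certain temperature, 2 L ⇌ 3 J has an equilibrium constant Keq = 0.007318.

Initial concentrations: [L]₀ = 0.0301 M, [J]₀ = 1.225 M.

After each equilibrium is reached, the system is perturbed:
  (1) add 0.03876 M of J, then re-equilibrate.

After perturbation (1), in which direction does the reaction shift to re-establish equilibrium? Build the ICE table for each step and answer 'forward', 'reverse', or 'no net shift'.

Direction: reverse

Q₀ = 2029 vs Keq = 0.007318 ⇒ Q>K, reverse
Step 1:
                  L         J
  init       0.0301     1.225
  Δ          0.7107    -1.066
  eq         0.7408     0.159
  solve Keq expr → x = -0.3553; check Q = 0.007318
Then add 0.03876 M of J.
Step 2:
                  L         J
  init       0.7408    0.1977
  Δ          0.0236   -0.0354
  eq         0.7644    0.1623
  solve Keq expr → x = -0.0118; check Q = 0.007318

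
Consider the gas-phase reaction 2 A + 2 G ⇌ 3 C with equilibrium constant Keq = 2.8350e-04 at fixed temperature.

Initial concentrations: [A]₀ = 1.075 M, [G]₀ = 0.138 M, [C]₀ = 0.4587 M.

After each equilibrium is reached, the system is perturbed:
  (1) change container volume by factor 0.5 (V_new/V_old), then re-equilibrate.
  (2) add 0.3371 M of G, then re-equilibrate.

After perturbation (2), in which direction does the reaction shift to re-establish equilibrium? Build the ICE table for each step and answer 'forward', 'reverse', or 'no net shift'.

Q₀ = 4.385 vs Keq = 2.8350e-04 ⇒ Q>K, reverse
Step 1:
                    A           G           C
  Initial       1.075       0.138      0.4587
  Change       0.2761      0.2761     -0.4141
  Equil         1.351      0.4141      0.0446
  solve Keq expr → x = -0.138; check Q = 2.8350e-04
Then change container volume by factor 0.5 (V_new/V_old).
Step 2:
                    A           G           C
  Initial       2.702      0.8281      0.0892
  Change     -0.01433    -0.01433     0.02149
  Equil         2.688      0.8138      0.1107
  solve Keq expr → x = 0.007164; check Q = 2.8350e-04
Then add 0.3371 M of G.
Step 3:
                    A           G           C
  Initial       2.688       1.151      0.1107
  Change     -0.01781    -0.01781     0.02672
  Equil          2.67       1.133      0.1374
  solve Keq expr → x = 0.008907; check Q = 2.8350e-04

Direction: forward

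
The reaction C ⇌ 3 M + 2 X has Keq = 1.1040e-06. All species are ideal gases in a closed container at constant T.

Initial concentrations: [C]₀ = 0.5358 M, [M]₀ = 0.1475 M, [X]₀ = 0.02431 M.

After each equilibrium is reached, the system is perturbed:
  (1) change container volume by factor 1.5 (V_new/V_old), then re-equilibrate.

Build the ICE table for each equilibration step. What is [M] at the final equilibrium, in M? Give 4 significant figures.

[M]_eq = 0.1026 M

Q₀ = 3.5395e-06 vs Keq = 1.1040e-06 ⇒ Q>K, reverse
Step 1:
                    C           M           X
  I            0.5358      0.1475     0.02431
  C          0.004329    -0.01299   -0.008658
  E            0.5401      0.1345     0.01565
  solve Keq expr → x = -0.004329; check Q = 1.1040e-06
Then change container volume by factor 1.5 (V_new/V_old).
Step 2:
                    C           M           X
  I            0.3601     0.08968     0.01043
  C         -0.004315     0.01294    0.008629
  E            0.3558      0.1026     0.01906
  solve Keq expr → x = 0.004315; check Q = 1.1040e-06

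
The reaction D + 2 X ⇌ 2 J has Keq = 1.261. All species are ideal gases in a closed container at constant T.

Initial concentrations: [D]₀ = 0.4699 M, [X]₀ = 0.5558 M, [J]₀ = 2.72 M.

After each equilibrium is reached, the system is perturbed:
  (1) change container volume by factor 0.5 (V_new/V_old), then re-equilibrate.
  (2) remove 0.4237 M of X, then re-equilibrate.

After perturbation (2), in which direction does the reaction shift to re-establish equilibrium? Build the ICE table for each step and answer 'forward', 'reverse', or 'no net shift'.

Direction: reverse

Q₀ = 50.97 vs Keq = 1.261 ⇒ Q>K, reverse
Step 1:
                  D         X         J
  I          0.4699    0.5558      2.72
  C          0.4999    0.9998   -0.9998
  E          0.9698     1.556      1.72
  solve Keq expr → x = -0.4999; check Q = 1.261
Then change container volume by factor 0.5 (V_new/V_old).
Step 2:
                  D         X         J
  I            1.94     3.111      3.44
  C         -0.2287   -0.4574    0.4574
  E           1.711     2.654     3.898
  solve Keq expr → x = 0.2287; check Q = 1.261
Then remove 0.4237 M of X.
Step 3:
                  D         X         J
  I           1.711      2.23     3.898
  C          0.1043    0.2085   -0.2085
  E           1.815     2.439     3.689
  solve Keq expr → x = -0.1043; check Q = 1.261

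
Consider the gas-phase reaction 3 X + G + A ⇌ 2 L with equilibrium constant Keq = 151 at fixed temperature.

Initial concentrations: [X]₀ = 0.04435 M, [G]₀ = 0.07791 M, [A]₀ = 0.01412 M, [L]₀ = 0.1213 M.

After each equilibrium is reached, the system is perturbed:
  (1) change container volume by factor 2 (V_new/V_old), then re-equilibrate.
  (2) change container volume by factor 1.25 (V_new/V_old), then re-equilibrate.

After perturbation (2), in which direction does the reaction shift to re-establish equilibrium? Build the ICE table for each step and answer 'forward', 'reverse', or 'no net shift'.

Q₀ = 1.5332e+05 vs Keq = 151 ⇒ Q>K, reverse
Step 1:
                    X           G           A           L
  init        0.04435     0.07791     0.01412      0.1213
  Δ             0.104     0.03465     0.03465     -0.0693
  eq           0.1483      0.1126     0.04877       0.052
  solve Keq expr → x = -0.03465; check Q = 151
Then change container volume by factor 2 (V_new/V_old).
Step 2:
                    X           G           A           L
  init        0.07415     0.05628     0.02439       0.026
  Δ           0.01707    0.005691    0.005691    -0.01138
  eq          0.09122     0.06197     0.03008     0.01462
  solve Keq expr → x = -0.005691; check Q = 151
Then change container volume by factor 1.25 (V_new/V_old).
Step 3:
                    X           G           A           L
  init        0.07298     0.04958     0.02406     0.01169
  Δ          0.003565    0.001188    0.001188   -0.002377
  eq          0.07654     0.05077     0.02525    0.009317
  solve Keq expr → x = -0.001188; check Q = 151

Direction: reverse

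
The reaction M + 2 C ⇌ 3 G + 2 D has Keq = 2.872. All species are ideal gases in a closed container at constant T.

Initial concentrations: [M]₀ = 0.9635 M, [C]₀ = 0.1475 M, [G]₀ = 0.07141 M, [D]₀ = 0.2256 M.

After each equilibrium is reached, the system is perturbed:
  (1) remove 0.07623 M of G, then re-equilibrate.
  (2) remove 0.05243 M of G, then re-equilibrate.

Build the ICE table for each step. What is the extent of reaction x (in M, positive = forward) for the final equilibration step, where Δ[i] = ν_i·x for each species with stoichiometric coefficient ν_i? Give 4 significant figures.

x = 0.00286 M

Q₀ = 8.8414e-04 vs Keq = 2.872 ⇒ Q<K, forward
Step 1:
                    M           C           G           D
  Initial      0.9635      0.1475     0.07141      0.2256
  Change     -0.06017     -0.1203      0.1805      0.1203
  Equil        0.9033     0.02716      0.2519      0.3459
  solve Keq expr → x = 0.06017; check Q = 2.872
Then remove 0.07623 M of G.
Step 2:
                    M           C           G           D
  Initial      0.9033     0.02716      0.1757      0.3459
  Change    -0.004491   -0.008983     0.01347    0.008983
  Equil        0.8988     0.01817      0.1892      0.3549
  solve Keq expr → x = 0.004491; check Q = 2.872
Then remove 0.05243 M of G.
Step 3:
                    M           C           G           D
  Initial      0.8988     0.01817      0.1367      0.3549
  Change     -0.00286   -0.005721    0.008581    0.005721
  Equil         0.896     0.01245      0.1453      0.3606
  solve Keq expr → x = 0.00286; check Q = 2.872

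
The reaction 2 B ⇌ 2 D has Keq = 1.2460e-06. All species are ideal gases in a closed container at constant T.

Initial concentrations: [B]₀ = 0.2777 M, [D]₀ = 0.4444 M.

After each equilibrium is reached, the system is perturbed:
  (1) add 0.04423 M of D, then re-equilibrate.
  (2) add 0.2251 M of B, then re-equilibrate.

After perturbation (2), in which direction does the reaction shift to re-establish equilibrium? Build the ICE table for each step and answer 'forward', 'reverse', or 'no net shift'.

Direction: forward

Q₀ = 2.561 vs Keq = 1.2460e-06 ⇒ Q>K, reverse
Step 1:
                  B         D
  Initial    0.2777    0.4444
  Change     0.4436   -0.4436
  Equil      0.7213 8.0514e-04
  solve Keq expr → x = -0.2218; check Q = 1.2460e-06
Then add 0.04423 M of D.
Step 2:
                  B         D
  Initial    0.7213   0.04504
  Change    0.04418  -0.04418
  Equil      0.7655 8.5446e-04
  solve Keq expr → x = -0.02209; check Q = 1.2460e-06
Then add 0.2251 M of B.
Step 3:
                  B         D
  Initial    0.9906 8.5446e-04
  Change  -2.5099e-04 2.5099e-04
  Equil      0.9903  0.001105
  solve Keq expr → x = 1.2549e-04; check Q = 1.2460e-06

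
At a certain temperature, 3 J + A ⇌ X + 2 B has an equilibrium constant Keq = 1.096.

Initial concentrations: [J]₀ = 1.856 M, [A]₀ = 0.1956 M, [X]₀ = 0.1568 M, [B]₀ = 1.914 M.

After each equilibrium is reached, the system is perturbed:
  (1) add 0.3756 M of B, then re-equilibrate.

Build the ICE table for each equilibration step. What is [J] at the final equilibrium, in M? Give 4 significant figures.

[J]_eq = 1.771 M

Q₀ = 0.4593 vs Keq = 1.096 ⇒ Q<K, forward
Step 1:
                  J         A         X         B
  I           1.856    0.1956    0.1568     1.914
  C          -0.141  -0.04699   0.04699   0.09397
  E           1.715    0.1486    0.2038     2.008
  solve Keq expr → x = 0.04699; check Q = 1.096
Then add 0.3756 M of B.
Step 2:
                  J         A         X         B
  I           1.715    0.1486    0.2038     2.384
  C          0.0561    0.0187   -0.0187   -0.0374
  E           1.771    0.1673    0.1851     2.346
  solve Keq expr → x = -0.0187; check Q = 1.096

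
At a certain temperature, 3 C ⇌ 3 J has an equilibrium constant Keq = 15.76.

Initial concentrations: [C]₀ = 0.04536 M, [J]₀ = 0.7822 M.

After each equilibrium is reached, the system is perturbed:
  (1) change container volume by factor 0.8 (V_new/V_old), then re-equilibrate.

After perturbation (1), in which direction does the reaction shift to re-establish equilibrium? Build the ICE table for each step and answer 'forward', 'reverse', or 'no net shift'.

Direction: no net shift

Q₀ = 5128 vs Keq = 15.76 ⇒ Q>K, reverse
Step 1:
                  C         J
  Initial   0.04536    0.7822
  Change     0.1906   -0.1906
  Equil       0.236    0.5916
  solve Keq expr → x = -0.06353; check Q = 15.76
Then change container volume by factor 0.8 (V_new/V_old).
Step 2:
                  C         J
  Initial     0.295    0.7395
  Change          0         0
  Equil       0.295    0.7395
  solve Keq expr → x = 0; check Q = 15.76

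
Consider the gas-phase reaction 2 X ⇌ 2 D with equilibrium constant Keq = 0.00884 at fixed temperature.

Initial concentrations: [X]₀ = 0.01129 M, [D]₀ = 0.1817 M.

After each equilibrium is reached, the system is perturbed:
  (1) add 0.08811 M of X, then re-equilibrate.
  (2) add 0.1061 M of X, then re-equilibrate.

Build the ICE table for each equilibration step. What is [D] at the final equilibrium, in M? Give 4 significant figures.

Q₀ = 259 vs Keq = 0.00884 ⇒ Q>K, reverse
Step 1:
                  X         D
  Initial   0.01129    0.1817
  Change     0.1651   -0.1651
  Equil      0.1764   0.01659
  solve Keq expr → x = -0.08256; check Q = 0.00884
Then add 0.08811 M of X.
Step 2:
                  X         D
  Initial    0.2645   0.01659
  Change  -0.007572  0.007572
  Equil      0.2569   0.02416
  solve Keq expr → x = 0.003786; check Q = 0.00884
Then add 0.1061 M of X.
Step 3:
                  X         D
  Initial     0.363   0.02416
  Change  -0.009118  0.009118
  Equil      0.3539   0.03328
  solve Keq expr → x = 0.004559; check Q = 0.00884

[D]_eq = 0.03328 M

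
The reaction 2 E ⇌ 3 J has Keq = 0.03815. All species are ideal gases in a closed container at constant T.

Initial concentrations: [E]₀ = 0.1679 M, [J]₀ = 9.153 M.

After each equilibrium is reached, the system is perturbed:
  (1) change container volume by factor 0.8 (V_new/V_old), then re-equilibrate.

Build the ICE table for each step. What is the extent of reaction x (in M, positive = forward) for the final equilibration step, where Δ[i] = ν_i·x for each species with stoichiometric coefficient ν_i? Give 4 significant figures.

Q₀ = 2.7201e+04 vs Keq = 0.03815 ⇒ Q>K, reverse
Step 1:
                    E           J
  init         0.1679       9.153
  Δ             5.397      -8.096
  eq            5.565       1.057
  solve Keq expr → x = -2.699; check Q = 0.03815
Then change container volume by factor 0.8 (V_new/V_old).
Step 2:
                    E           J
  init          6.956       1.321
  Δ           0.05857    -0.08785
  eq            7.015       1.234
  solve Keq expr → x = -0.02928; check Q = 0.03815

x = -0.02928 M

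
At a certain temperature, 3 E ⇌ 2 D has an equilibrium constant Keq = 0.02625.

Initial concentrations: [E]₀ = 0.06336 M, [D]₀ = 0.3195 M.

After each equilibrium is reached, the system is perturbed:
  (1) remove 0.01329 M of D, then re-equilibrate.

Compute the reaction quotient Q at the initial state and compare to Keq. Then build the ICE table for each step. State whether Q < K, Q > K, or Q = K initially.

Q₀ = 401.3; Q > K (proceeds reverse)

Q₀ = 401.3 vs Keq = 0.02625 ⇒ Q>K, reverse
Step 1:
                  E         D
  I         0.06336    0.3195
  C          0.4021   -0.2681
  E          0.4654   0.05145
  solve Keq expr → x = -0.134; check Q = 0.02625
Then remove 0.01329 M of D.
Step 2:
                  E         D
  I          0.4654   0.03816
  C        -0.01599   0.01066
  E          0.4494   0.04882
  solve Keq expr → x = 0.005331; check Q = 0.02625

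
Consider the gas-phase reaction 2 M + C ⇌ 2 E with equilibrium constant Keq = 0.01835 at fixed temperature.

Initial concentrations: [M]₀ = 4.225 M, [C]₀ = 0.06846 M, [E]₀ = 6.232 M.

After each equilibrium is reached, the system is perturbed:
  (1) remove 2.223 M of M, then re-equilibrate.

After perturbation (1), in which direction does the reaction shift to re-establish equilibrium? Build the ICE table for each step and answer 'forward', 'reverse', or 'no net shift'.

Direction: reverse

Q₀ = 31.78 vs Keq = 0.01835 ⇒ Q>K, reverse
Step 1:
                   M          C          E
  init         4.225    0.06846      6.232
  Δ            4.452      2.226     -4.452
  eq           8.677      2.294       1.78
  solve Keq expr → x = -2.226; check Q = 0.01835
Then remove 2.223 M of M.
Step 2:
                   M          C          E
  init         6.454      2.294       1.78
  Δ           0.3368     0.1684    -0.3368
  eq            6.79      2.463      1.444
  solve Keq expr → x = -0.1684; check Q = 0.01835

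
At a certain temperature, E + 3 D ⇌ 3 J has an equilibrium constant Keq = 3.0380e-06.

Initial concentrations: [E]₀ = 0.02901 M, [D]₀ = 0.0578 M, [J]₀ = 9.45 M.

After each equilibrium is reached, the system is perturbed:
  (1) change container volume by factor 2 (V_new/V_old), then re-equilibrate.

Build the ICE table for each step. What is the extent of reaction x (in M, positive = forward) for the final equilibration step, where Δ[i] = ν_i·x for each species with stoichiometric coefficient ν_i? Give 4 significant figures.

Q₀ = 1.5065e+08 vs Keq = 3.0380e-06 ⇒ Q>K, reverse
Step 1:
                   E          D          J
  I          0.02901     0.0578       9.45
  C            3.084      9.253     -9.253
  E            3.113      9.311     0.1969
  solve Keq expr → x = -3.084; check Q = 3.0380e-06
Then change container volume by factor 2 (V_new/V_old).
Step 2:
                   E          D          J
  I            1.557      4.655    0.09845
  C         0.006622    0.01987   -0.01987
  E            1.563      4.675    0.07859
  solve Keq expr → x = -0.006622; check Q = 3.0380e-06

x = -0.006622 M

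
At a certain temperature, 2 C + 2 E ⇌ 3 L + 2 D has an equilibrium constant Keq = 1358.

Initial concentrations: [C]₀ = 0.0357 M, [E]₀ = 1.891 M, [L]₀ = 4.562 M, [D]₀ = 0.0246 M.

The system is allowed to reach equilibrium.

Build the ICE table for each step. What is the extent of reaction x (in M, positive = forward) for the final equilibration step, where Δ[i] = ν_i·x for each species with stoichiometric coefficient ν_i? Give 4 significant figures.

Q₀ = 12.61 vs Keq = 1358 ⇒ Q<K, forward
Step 1:
                  C         E         L         D
  init       0.0357     1.891     4.562    0.0246
  Δ        -0.02811  -0.02811   0.04217   0.02811
  eq       0.007586     1.863     4.604   0.05271
  solve Keq expr → x = 0.01406; check Q = 1358

x = 0.01406 M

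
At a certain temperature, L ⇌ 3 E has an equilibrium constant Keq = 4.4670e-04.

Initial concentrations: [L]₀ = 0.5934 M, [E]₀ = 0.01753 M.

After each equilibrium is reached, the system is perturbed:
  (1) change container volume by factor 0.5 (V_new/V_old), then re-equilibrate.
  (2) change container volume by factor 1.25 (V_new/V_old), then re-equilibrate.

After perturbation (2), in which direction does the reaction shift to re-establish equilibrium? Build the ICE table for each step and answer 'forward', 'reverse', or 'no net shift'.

Q₀ = 9.0782e-06 vs Keq = 4.4670e-04 ⇒ Q<K, forward
Step 1:
                    L           E
  Initial      0.5934     0.01753
  Change     -0.01538     0.04615
  Equil         0.578     0.06368
  solve Keq expr → x = 0.01538; check Q = 4.4670e-04
Then change container volume by factor 0.5 (V_new/V_old).
Step 2:
                    L           E
  Initial       1.156      0.1274
  Change      0.01559    -0.04677
  Equil         1.172     0.08059
  solve Keq expr → x = -0.01559; check Q = 4.4670e-04
Then change container volume by factor 1.25 (V_new/V_old).
Step 3:
                    L           E
  Initial      0.9373     0.06447
  Change    -0.003417     0.01025
  Equil        0.9339     0.07472
  solve Keq expr → x = 0.003417; check Q = 4.4670e-04

Direction: forward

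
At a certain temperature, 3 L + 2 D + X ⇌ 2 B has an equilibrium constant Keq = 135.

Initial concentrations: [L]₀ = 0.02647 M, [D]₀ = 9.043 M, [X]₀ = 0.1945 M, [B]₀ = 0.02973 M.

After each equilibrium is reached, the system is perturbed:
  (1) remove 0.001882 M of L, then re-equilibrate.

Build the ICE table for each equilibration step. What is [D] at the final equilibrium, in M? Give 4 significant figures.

Q₀ = 2.996 vs Keq = 135 ⇒ Q<K, forward
Step 1:
                  L         D         X         B
  init      0.02647     9.043    0.1945   0.02973
  Δ        -0.01713  -0.01142  -0.00571   0.01142
  eq       0.009339     9.032    0.1888   0.04115
  solve Keq expr → x = 0.00571; check Q = 135
Then remove 0.001882 M of L.
Step 2:
                  L         D         X         B
  init     0.007457     9.032    0.1888   0.04115
  Δ          0.0017  0.001133 5.6661e-04 -0.001133
  eq       0.009157     9.033    0.1894   0.04002
  solve Keq expr → x = -5.6661e-04; check Q = 135

[D]_eq = 9.033 M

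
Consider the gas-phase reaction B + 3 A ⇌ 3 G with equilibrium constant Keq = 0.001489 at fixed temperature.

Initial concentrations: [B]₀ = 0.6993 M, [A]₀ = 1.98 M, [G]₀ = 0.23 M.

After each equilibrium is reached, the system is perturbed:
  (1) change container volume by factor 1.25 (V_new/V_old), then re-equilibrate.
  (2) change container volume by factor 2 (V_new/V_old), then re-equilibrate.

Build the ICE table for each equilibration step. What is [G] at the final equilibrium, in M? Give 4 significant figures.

[G]_eq = 0.0621 M

Q₀ = 0.002241 vs Keq = 0.001489 ⇒ Q>K, reverse
Step 1:
                   B          A          G
  I           0.6993       1.98       0.23
  C          0.00862    0.02586   -0.02586
  E           0.7079      2.006     0.2041
  solve Keq expr → x = -0.00862; check Q = 0.001489
Then change container volume by factor 1.25 (V_new/V_old).
Step 2:
                   B          A          G
  I           0.5663      1.605     0.1633
  C         0.003471    0.01041   -0.01041
  E           0.5698      1.615     0.1529
  solve Keq expr → x = -0.003471; check Q = 0.001489
Then change container volume by factor 2 (V_new/V_old).
Step 3:
                   B          A          G
  I           0.2849     0.8076    0.07645
  C         0.004783    0.01435   -0.01435
  E           0.2897     0.8219     0.0621
  solve Keq expr → x = -0.004783; check Q = 0.001489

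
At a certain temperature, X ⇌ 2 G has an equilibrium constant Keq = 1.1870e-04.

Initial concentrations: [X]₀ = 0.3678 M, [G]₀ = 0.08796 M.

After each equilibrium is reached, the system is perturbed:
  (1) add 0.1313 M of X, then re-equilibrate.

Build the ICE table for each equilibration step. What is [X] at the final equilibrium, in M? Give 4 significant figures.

Q₀ = 0.02104 vs Keq = 1.1870e-04 ⇒ Q>K, reverse
Step 1:
                   X          G
  init        0.3678    0.08796
  Δ           0.0405     -0.081
  eq          0.4083   0.006962
  solve Keq expr → x = -0.0405; check Q = 1.1870e-04
Then add 0.1313 M of X.
Step 2:
                   X          G
  init        0.5396   0.006962
  Δ       -5.1881e-04   0.001038
  eq          0.5391   0.007999
  solve Keq expr → x = 5.1881e-04; check Q = 1.1870e-04

[X]_eq = 0.5391 M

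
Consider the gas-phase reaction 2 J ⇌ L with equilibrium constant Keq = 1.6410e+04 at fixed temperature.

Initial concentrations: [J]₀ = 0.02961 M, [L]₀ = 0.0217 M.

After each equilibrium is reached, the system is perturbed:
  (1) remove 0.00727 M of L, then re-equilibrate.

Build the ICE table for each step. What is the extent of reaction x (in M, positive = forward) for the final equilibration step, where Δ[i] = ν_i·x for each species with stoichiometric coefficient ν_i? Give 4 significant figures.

x = 7.8372e-05 M

Q₀ = 24.75 vs Keq = 1.6410e+04 ⇒ Q<K, forward
Step 1:
                  J         L
  I         0.02961    0.0217
  C        -0.02813   0.01407
  E        0.001476   0.03577
  solve Keq expr → x = 0.01407; check Q = 1.6410e+04
Then remove 0.00727 M of L.
Step 2:
                  J         L
  I        0.001476    0.0285
  C       -1.5674e-04 7.8372e-05
  E         0.00132   0.02858
  solve Keq expr → x = 7.8372e-05; check Q = 1.6410e+04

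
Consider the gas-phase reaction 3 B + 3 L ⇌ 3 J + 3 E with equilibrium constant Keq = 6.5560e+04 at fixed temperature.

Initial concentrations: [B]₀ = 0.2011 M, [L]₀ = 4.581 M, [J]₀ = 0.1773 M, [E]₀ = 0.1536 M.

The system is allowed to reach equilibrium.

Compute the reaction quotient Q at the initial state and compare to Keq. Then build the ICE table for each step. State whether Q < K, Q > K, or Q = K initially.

Q₀ = 2.5833e-05 vs Keq = 6.5560e+04 ⇒ Q<K, forward
Step 1:
                  B         L         J         E
  init       0.2011     4.581    0.1773    0.1536
  Δ         -0.2003   -0.2003    0.2003    0.2003
  eq      7.5671e-04     4.381    0.3776    0.3539
  solve Keq expr → x = 0.06678; check Q = 6.5560e+04

Q₀ = 2.5833e-05; Q < K (proceeds forward)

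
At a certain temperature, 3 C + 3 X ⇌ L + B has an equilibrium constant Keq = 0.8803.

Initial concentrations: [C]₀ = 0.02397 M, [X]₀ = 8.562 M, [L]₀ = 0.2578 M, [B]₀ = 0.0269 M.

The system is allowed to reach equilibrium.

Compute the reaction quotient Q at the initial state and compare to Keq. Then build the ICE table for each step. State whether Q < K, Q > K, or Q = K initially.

Q₀ = 0.8022 vs Keq = 0.8803 ⇒ Q<K, forward
Step 1:
                    C           X           L           B
  I           0.02397       8.562      0.2578      0.0269
  C       -6.5903e-04 -6.5903e-04  2.1968e-04  2.1968e-04
  E           0.02331       8.561       0.258     0.02712
  solve Keq expr → x = 2.1968e-04; check Q = 0.8803

Q₀ = 0.8022; Q < K (proceeds forward)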